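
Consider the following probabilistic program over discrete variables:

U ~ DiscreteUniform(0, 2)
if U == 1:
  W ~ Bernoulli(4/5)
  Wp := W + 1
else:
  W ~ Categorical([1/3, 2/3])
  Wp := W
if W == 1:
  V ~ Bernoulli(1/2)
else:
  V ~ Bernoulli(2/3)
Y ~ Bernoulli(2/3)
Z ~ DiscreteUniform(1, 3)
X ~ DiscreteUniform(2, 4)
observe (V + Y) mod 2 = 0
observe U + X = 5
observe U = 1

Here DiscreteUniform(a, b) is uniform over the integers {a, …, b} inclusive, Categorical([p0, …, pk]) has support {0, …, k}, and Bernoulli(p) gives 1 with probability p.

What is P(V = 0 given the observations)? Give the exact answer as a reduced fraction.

P(V = 0 | obs) = 7/23

Enumerate traces; 12 have nonzero weight after conditioning:
  (U=1, W=0, V=0, Y=0, Z=1, X=4) weight 1/1215
  (U=1, W=0, V=0, Y=0, Z=2, X=4) weight 1/1215
  (U=1, W=0, V=0, Y=0, Z=3, X=4) weight 1/1215
  (U=1, W=0, V=1, Y=1, Z=1, X=4) weight 4/1215
  (U=1, W=0, V=1, Y=1, Z=2, X=4) weight 4/1215
  (U=1, W=0, V=1, Y=1, Z=3, X=4) weight 4/1215
  (U=1, W=1, V=0, Y=0, Z=1, X=4) weight 2/405
  (U=1, W=1, V=0, Y=0, Z=2, X=4) weight 2/405
  … 4 more
Group by V:
  weight(V=0) = 7/405
  weight(V=1) = 16/405
Total weight = 7/405 + 16/405 = 23/405
P(V=0 | obs) = 7/405 / 23/405 = 7/23
P(V=1 | obs) = 16/405 / 23/405 = 16/23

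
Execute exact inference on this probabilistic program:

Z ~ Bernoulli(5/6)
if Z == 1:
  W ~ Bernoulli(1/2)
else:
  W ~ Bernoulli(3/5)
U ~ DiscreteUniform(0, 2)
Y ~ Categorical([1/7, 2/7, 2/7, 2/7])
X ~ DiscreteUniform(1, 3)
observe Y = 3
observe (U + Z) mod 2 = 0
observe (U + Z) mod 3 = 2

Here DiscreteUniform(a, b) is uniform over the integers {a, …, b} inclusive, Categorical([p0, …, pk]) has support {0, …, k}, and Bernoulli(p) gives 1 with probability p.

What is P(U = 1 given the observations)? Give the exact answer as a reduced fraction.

P(U = 1 | obs) = 5/6

Enumerate traces; 12 have nonzero weight after conditioning:
  (Z=0, W=0, U=2, Y=3, X=1) weight 2/945
  (Z=0, W=0, U=2, Y=3, X=2) weight 2/945
  (Z=0, W=0, U=2, Y=3, X=3) weight 2/945
  (Z=0, W=1, U=2, Y=3, X=1) weight 1/315
  (Z=0, W=1, U=2, Y=3, X=2) weight 1/315
  (Z=0, W=1, U=2, Y=3, X=3) weight 1/315
  (Z=1, W=0, U=1, Y=3, X=1) weight 5/378
  (Z=1, W=0, U=1, Y=3, X=2) weight 5/378
  … 4 more
Group by U:
  weight(U=1) = 5/63
  weight(U=2) = 1/63
Total weight = 5/63 + 1/63 = 2/21
P(U=1 | obs) = 5/63 / 2/21 = 5/6
P(U=2 | obs) = 1/63 / 2/21 = 1/6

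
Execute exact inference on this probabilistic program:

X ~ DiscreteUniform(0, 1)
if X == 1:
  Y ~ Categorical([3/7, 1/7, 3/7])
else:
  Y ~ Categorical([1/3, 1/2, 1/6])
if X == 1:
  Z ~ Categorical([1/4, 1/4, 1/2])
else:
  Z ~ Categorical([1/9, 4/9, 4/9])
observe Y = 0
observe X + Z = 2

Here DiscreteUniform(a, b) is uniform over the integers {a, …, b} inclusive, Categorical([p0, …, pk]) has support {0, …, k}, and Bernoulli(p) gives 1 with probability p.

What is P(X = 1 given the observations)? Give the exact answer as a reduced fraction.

P(X = 1 | obs) = 81/193

Enumerate traces; 2 have nonzero weight after conditioning:
  (X=0, Y=0, Z=2) weight 2/27
  (X=1, Y=0, Z=1) weight 3/56
Group by X:
  weight(X=0) = 2/27
  weight(X=1) = 3/56
Total weight = 2/27 + 3/56 = 193/1512
P(X=0 | obs) = 2/27 / 193/1512 = 112/193
P(X=1 | obs) = 3/56 / 193/1512 = 81/193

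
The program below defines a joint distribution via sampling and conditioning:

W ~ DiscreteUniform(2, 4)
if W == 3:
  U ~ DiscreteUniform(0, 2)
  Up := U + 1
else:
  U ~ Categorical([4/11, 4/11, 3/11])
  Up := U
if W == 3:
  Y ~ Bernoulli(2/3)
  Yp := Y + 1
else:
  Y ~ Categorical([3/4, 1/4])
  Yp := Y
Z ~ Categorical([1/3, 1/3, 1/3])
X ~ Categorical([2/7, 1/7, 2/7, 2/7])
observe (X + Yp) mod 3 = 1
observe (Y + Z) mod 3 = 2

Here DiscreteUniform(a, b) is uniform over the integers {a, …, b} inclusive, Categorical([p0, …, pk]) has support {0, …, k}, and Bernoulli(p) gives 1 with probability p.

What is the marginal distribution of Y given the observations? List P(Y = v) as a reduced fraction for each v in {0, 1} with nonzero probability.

Enumerate traces; 27 have nonzero weight after conditioning:
  (W=2, U=0, Y=0, Z=2, X=1) weight 1/231
  (W=2, U=0, Y=1, Z=1, X=0) weight 2/693
  (W=2, U=0, Y=1, Z=1, X=3) weight 2/693
  (W=2, U=1, Y=0, Z=2, X=1) weight 1/231
  (W=2, U=1, Y=1, Z=1, X=0) weight 2/693
  (W=2, U=1, Y=1, Z=1, X=3) weight 2/693
  (W=2, U=2, Y=0, Z=2, X=1) weight 1/308
  (W=2, U=2, Y=1, Z=1, X=0) weight 1/462
  … 19 more
Group by Y:
  weight(Y=0) = 17/378
  weight(Y=1) = 10/189
Total weight = 17/378 + 10/189 = 37/378
P(Y=0 | obs) = 17/378 / 37/378 = 17/37
P(Y=1 | obs) = 10/189 / 37/378 = 20/37

P(Y=0) = 17/37, P(Y=1) = 20/37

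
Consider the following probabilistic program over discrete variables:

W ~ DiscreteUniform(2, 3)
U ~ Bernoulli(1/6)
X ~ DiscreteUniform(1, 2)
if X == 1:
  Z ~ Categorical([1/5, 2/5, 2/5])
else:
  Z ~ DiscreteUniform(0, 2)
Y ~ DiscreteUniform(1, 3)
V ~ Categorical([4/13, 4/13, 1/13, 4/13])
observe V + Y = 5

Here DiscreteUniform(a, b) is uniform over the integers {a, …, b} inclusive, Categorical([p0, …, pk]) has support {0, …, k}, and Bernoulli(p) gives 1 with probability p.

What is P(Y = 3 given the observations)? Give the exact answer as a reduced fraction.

P(Y = 3 | obs) = 1/5

Enumerate traces; 48 have nonzero weight after conditioning:
  (W=2, U=0, X=1, Z=0, Y=2, V=3) weight 1/234
  (W=2, U=0, X=1, Z=0, Y=3, V=2) weight 1/936
  (W=2, U=0, X=1, Z=1, Y=2, V=3) weight 1/117
  (W=2, U=0, X=1, Z=1, Y=3, V=2) weight 1/468
  (W=2, U=0, X=1, Z=2, Y=2, V=3) weight 1/117
  (W=2, U=0, X=1, Z=2, Y=3, V=2) weight 1/468
  (W=2, U=0, X=2, Z=0, Y=2, V=3) weight 5/702
  (W=2, U=0, X=2, Z=0, Y=3, V=2) weight 5/2808
  … 40 more
Group by Y:
  weight(Y=2) = 4/39
  weight(Y=3) = 1/39
Total weight = 4/39 + 1/39 = 5/39
P(Y=2 | obs) = 4/39 / 5/39 = 4/5
P(Y=3 | obs) = 1/39 / 5/39 = 1/5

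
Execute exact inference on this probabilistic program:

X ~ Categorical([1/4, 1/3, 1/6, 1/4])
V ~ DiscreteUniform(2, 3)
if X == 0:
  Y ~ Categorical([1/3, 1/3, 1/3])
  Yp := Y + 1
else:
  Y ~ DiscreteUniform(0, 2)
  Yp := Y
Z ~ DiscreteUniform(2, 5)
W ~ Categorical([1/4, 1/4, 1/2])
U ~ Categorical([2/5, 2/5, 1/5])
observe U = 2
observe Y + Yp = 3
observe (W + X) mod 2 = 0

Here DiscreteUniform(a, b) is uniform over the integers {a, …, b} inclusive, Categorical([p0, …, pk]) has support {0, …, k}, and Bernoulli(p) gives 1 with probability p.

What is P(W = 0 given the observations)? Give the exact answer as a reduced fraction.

P(W = 0 | obs) = 1/3

Enumerate traces; 16 have nonzero weight after conditioning:
  (X=0, V=2, Y=1, Z=2, W=0, U=2) weight 1/1920
  (X=0, V=2, Y=1, Z=2, W=2, U=2) weight 1/960
  (X=0, V=2, Y=1, Z=3, W=0, U=2) weight 1/1920
  (X=0, V=2, Y=1, Z=3, W=2, U=2) weight 1/960
  (X=0, V=2, Y=1, Z=4, W=0, U=2) weight 1/1920
  (X=0, V=2, Y=1, Z=4, W=2, U=2) weight 1/960
  (X=0, V=2, Y=1, Z=5, W=0, U=2) weight 1/1920
  (X=0, V=2, Y=1, Z=5, W=2, U=2) weight 1/960
  … 8 more
Group by W:
  weight(W=0) = 1/240
  weight(W=2) = 1/120
Total weight = 1/240 + 1/120 = 1/80
P(W=0 | obs) = 1/240 / 1/80 = 1/3
P(W=2 | obs) = 1/120 / 1/80 = 2/3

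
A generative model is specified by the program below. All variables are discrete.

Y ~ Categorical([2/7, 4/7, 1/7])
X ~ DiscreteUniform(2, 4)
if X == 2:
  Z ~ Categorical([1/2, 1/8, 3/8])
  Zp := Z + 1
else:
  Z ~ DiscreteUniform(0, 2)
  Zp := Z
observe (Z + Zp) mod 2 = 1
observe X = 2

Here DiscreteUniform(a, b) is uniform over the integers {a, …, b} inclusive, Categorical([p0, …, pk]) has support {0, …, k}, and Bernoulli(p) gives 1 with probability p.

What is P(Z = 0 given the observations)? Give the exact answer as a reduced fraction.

Enumerate traces; 9 have nonzero weight after conditioning:
  (Y=0, X=2, Z=0) weight 1/21
  (Y=0, X=2, Z=1) weight 1/84
  (Y=0, X=2, Z=2) weight 1/28
  (Y=1, X=2, Z=0) weight 2/21
  (Y=1, X=2, Z=1) weight 1/42
  (Y=1, X=2, Z=2) weight 1/14
  (Y=2, X=2, Z=0) weight 1/42
  (Y=2, X=2, Z=1) weight 1/168
  … 1 more
Group by Z:
  weight(Z=0) = 1/6
  weight(Z=1) = 1/24
  weight(Z=2) = 1/8
Total weight = 1/6 + 1/24 + 1/8 = 1/3
P(Z=0 | obs) = 1/6 / 1/3 = 1/2
P(Z=1 | obs) = 1/24 / 1/3 = 1/8
P(Z=2 | obs) = 1/8 / 1/3 = 3/8

P(Z = 0 | obs) = 1/2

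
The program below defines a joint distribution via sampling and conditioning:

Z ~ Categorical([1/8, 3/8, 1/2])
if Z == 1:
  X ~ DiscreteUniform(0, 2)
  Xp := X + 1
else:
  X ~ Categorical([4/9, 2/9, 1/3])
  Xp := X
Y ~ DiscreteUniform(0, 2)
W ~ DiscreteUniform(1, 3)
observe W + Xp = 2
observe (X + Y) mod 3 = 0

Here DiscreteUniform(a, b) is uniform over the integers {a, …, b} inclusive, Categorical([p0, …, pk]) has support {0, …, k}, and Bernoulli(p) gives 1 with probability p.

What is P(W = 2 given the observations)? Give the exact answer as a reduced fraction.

Enumerate traces; 5 have nonzero weight after conditioning:
  (Z=0, X=0, Y=0, W=2) weight 1/162
  (Z=0, X=1, Y=2, W=1) weight 1/324
  (Z=1, X=0, Y=0, W=1) weight 1/72
  (Z=2, X=0, Y=0, W=2) weight 2/81
  (Z=2, X=1, Y=2, W=1) weight 1/81
Group by W:
  weight(W=1) = 19/648
  weight(W=2) = 5/162
Total weight = 19/648 + 5/162 = 13/216
P(W=1 | obs) = 19/648 / 13/216 = 19/39
P(W=2 | obs) = 5/162 / 13/216 = 20/39

P(W = 2 | obs) = 20/39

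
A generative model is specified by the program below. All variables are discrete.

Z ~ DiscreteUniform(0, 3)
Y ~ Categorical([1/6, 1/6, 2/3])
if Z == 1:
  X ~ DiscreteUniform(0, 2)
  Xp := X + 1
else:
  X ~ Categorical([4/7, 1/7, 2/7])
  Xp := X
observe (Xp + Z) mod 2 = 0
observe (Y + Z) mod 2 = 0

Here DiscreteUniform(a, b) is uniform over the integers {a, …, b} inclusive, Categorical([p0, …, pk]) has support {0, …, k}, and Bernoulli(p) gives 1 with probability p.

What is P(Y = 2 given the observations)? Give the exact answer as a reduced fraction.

Enumerate traces; 11 have nonzero weight after conditioning:
  (Z=0, Y=0, X=0) weight 1/42
  (Z=0, Y=0, X=2) weight 1/84
  (Z=0, Y=2, X=0) weight 2/21
  (Z=0, Y=2, X=2) weight 1/21
  (Z=1, Y=1, X=0) weight 1/72
  (Z=1, Y=1, X=2) weight 1/72
  (Z=2, Y=0, X=0) weight 1/42
  (Z=2, Y=0, X=2) weight 1/84
  … 3 more
Group by Y:
  weight(Y=0) = 1/14
  weight(Y=1) = 17/504
  weight(Y=2) = 2/7
Total weight = 1/14 + 17/504 + 2/7 = 197/504
P(Y=0 | obs) = 1/14 / 197/504 = 36/197
P(Y=1 | obs) = 17/504 / 197/504 = 17/197
P(Y=2 | obs) = 2/7 / 197/504 = 144/197

P(Y = 2 | obs) = 144/197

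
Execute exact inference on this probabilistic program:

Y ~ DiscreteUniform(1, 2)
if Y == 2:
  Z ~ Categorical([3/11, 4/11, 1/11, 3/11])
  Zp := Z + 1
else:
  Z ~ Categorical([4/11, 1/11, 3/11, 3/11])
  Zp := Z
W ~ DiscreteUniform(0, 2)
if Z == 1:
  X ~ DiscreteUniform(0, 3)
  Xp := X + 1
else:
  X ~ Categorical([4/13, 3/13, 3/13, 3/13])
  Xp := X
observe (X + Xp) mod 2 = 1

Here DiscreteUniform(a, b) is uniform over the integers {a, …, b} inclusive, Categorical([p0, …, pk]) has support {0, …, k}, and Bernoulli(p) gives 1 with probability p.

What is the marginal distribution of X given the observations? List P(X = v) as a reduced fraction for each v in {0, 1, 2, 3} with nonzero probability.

Enumerate traces; 24 have nonzero weight after conditioning:
  (Y=1, Z=1, W=0, X=0) weight 1/264
  (Y=1, Z=1, W=0, X=1) weight 1/264
  (Y=1, Z=1, W=0, X=2) weight 1/264
  (Y=1, Z=1, W=0, X=3) weight 1/264
  (Y=1, Z=1, W=1, X=0) weight 1/264
  (Y=1, Z=1, W=1, X=1) weight 1/264
  (Y=1, Z=1, W=1, X=2) weight 1/264
  (Y=1, Z=1, W=1, X=3) weight 1/264
  … 16 more
Group by X:
  weight(X=0) = 5/88
  weight(X=1) = 5/88
  weight(X=2) = 5/88
  weight(X=3) = 5/88
Total weight = 5/88 + 5/88 + 5/88 + 5/88 = 5/22
P(X=0 | obs) = 5/88 / 5/22 = 1/4
P(X=1 | obs) = 5/88 / 5/22 = 1/4
P(X=2 | obs) = 5/88 / 5/22 = 1/4
P(X=3 | obs) = 5/88 / 5/22 = 1/4

P(X=0) = 1/4, P(X=1) = 1/4, P(X=2) = 1/4, P(X=3) = 1/4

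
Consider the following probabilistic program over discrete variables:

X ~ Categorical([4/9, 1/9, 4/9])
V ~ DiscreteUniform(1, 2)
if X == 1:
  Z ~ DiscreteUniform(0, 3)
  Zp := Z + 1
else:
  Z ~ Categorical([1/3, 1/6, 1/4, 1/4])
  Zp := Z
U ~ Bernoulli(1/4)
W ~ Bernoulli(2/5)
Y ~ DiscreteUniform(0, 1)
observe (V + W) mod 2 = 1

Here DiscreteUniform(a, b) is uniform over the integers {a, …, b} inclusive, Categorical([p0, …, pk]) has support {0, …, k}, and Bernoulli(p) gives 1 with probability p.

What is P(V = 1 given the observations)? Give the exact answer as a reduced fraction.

Enumerate traces; 96 have nonzero weight after conditioning:
  (X=0, V=1, Z=0, U=0, W=0, Y=0) weight 1/60
  (X=0, V=1, Z=0, U=0, W=0, Y=1) weight 1/60
  (X=0, V=1, Z=0, U=1, W=0, Y=0) weight 1/180
  (X=0, V=1, Z=0, U=1, W=0, Y=1) weight 1/180
  (X=0, V=1, Z=1, U=0, W=0, Y=0) weight 1/120
  (X=0, V=1, Z=1, U=0, W=0, Y=1) weight 1/120
  (X=0, V=1, Z=1, U=1, W=0, Y=0) weight 1/360
  (X=0, V=1, Z=1, U=1, W=0, Y=1) weight 1/360
  (X=0, V=2, Z=0, U=0, W=1, Y=0) weight 1/90
  … 87 more
Group by V:
  weight(V=1) = 3/10
  weight(V=2) = 1/5
Total weight = 3/10 + 1/5 = 1/2
P(V=1 | obs) = 3/10 / 1/2 = 3/5
P(V=2 | obs) = 1/5 / 1/2 = 2/5

P(V = 1 | obs) = 3/5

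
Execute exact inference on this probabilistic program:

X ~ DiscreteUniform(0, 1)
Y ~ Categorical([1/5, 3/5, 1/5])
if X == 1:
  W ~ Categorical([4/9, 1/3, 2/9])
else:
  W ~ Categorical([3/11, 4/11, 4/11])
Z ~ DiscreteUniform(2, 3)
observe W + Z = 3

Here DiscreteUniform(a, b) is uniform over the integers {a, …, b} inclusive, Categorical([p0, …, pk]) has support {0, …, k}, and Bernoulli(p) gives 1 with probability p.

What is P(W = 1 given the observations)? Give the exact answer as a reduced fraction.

Enumerate traces; 12 have nonzero weight after conditioning:
  (X=0, Y=0, W=0, Z=3) weight 3/220
  (X=0, Y=0, W=1, Z=2) weight 1/55
  (X=0, Y=1, W=0, Z=3) weight 9/220
  (X=0, Y=1, W=1, Z=2) weight 3/55
  (X=0, Y=2, W=0, Z=3) weight 3/220
  (X=0, Y=2, W=1, Z=2) weight 1/55
  (X=1, Y=0, W=0, Z=3) weight 1/45
  (X=1, Y=0, W=1, Z=2) weight 1/60
  … 4 more
Group by W:
  weight(W=0) = 71/396
  weight(W=1) = 23/132
Total weight = 71/396 + 23/132 = 35/99
P(W=0 | obs) = 71/396 / 35/99 = 71/140
P(W=1 | obs) = 23/132 / 35/99 = 69/140

P(W = 1 | obs) = 69/140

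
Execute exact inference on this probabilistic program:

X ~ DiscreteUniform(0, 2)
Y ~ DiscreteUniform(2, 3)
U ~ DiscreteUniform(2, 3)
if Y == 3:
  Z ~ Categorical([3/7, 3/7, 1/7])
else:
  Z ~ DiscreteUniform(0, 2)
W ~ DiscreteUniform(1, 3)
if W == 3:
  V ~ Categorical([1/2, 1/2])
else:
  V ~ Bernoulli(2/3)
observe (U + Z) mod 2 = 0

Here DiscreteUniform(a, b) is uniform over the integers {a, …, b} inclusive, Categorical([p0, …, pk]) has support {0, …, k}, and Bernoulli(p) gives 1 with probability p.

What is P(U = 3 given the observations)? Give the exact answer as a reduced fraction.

Enumerate traces; 108 have nonzero weight after conditioning:
  (X=0, Y=2, U=2, Z=0, W=1, V=0) weight 1/324
  (X=0, Y=2, U=2, Z=0, W=1, V=1) weight 1/162
  (X=0, Y=2, U=2, Z=0, W=2, V=0) weight 1/324
  (X=0, Y=2, U=2, Z=0, W=2, V=1) weight 1/162
  (X=0, Y=2, U=2, Z=0, W=3, V=0) weight 1/216
  (X=0, Y=2, U=2, Z=0, W=3, V=1) weight 1/216
  (X=0, Y=2, U=2, Z=2, W=1, V=0) weight 1/324
  (X=0, Y=2, U=2, Z=2, W=1, V=1) weight 1/162
  (X=0, Y=2, U=3, Z=1, W=1, V=0) weight 1/324
  … 99 more
Group by U:
  weight(U=2) = 13/42
  weight(U=3) = 4/21
Total weight = 13/42 + 4/21 = 1/2
P(U=2 | obs) = 13/42 / 1/2 = 13/21
P(U=3 | obs) = 4/21 / 1/2 = 8/21

P(U = 3 | obs) = 8/21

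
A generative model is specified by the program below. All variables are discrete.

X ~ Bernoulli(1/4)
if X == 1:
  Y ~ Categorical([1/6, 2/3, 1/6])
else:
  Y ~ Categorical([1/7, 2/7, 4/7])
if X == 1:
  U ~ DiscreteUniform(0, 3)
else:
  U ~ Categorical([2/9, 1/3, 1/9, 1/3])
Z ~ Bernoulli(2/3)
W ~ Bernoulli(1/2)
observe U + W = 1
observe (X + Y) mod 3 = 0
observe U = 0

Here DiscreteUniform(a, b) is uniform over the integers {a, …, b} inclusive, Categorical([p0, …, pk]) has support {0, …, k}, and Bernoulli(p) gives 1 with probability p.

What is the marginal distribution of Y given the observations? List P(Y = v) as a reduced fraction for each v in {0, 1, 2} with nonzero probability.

Enumerate traces; 4 have nonzero weight after conditioning:
  (X=0, Y=0, U=0, Z=0, W=1) weight 1/252
  (X=0, Y=0, U=0, Z=1, W=1) weight 1/126
  (X=1, Y=2, U=0, Z=0, W=1) weight 1/576
  (X=1, Y=2, U=0, Z=1, W=1) weight 1/288
Group by Y:
  weight(Y=0) = 1/84
  weight(Y=2) = 1/192
Total weight = 1/84 + 1/192 = 23/1344
P(Y=0 | obs) = 1/84 / 23/1344 = 16/23
P(Y=2 | obs) = 1/192 / 23/1344 = 7/23

P(Y=0) = 16/23, P(Y=2) = 7/23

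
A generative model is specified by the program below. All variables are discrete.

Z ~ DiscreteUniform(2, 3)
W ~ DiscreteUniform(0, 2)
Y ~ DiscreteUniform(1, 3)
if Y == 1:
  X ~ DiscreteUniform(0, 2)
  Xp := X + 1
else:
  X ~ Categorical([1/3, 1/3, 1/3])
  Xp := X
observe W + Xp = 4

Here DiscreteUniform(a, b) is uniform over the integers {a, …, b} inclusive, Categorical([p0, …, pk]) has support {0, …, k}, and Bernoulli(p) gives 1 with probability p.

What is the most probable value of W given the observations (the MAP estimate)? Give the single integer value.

Enumerate traces; 8 have nonzero weight after conditioning:
  (Z=2, W=1, Y=1, X=2) weight 1/54
  (Z=2, W=2, Y=1, X=1) weight 1/54
  (Z=2, W=2, Y=2, X=2) weight 1/54
  (Z=2, W=2, Y=3, X=2) weight 1/54
  (Z=3, W=1, Y=1, X=2) weight 1/54
  (Z=3, W=2, Y=1, X=1) weight 1/54
  (Z=3, W=2, Y=2, X=2) weight 1/54
  (Z=3, W=2, Y=3, X=2) weight 1/54
Group by W:
  weight(W=1) = 1/27
  weight(W=2) = 1/9
Total weight = 1/27 + 1/9 = 4/27
P(W=1 | obs) = 1/27 / 4/27 = 1/4
P(W=2 | obs) = 1/9 / 4/27 = 3/4
argmax = 2

argmax_v P(W = v | obs) = 2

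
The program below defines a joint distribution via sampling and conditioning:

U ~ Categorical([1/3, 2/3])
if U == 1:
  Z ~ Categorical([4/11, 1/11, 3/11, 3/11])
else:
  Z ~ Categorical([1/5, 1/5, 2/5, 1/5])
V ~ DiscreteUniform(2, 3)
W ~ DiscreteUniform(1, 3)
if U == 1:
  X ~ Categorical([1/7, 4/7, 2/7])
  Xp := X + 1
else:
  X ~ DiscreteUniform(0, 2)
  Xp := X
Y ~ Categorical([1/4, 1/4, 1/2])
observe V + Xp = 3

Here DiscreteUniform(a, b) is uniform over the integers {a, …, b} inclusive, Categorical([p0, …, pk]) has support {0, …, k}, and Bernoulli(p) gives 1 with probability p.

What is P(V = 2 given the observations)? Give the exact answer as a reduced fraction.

Enumerate traces; 108 have nonzero weight after conditioning:
  (U=0, Z=0, V=2, W=1, X=1, Y=0) weight 1/1080
  (U=0, Z=0, V=2, W=1, X=1, Y=1) weight 1/1080
  (U=0, Z=0, V=2, W=1, X=1, Y=2) weight 1/540
  (U=0, Z=0, V=2, W=2, X=1, Y=0) weight 1/1080
  (U=0, Z=0, V=2, W=2, X=1, Y=1) weight 1/1080
  (U=0, Z=0, V=2, W=2, X=1, Y=2) weight 1/540
  (U=0, Z=0, V=2, W=3, X=1, Y=0) weight 1/1080
  (U=0, Z=0, V=2, W=3, X=1, Y=1) weight 1/1080
  (U=0, Z=0, V=3, W=1, X=0, Y=0) weight 1/1080
  … 99 more
Group by V:
  weight(V=2) = 13/126
  weight(V=3) = 1/18
Total weight = 13/126 + 1/18 = 10/63
P(V=2 | obs) = 13/126 / 10/63 = 13/20
P(V=3 | obs) = 1/18 / 10/63 = 7/20

P(V = 2 | obs) = 13/20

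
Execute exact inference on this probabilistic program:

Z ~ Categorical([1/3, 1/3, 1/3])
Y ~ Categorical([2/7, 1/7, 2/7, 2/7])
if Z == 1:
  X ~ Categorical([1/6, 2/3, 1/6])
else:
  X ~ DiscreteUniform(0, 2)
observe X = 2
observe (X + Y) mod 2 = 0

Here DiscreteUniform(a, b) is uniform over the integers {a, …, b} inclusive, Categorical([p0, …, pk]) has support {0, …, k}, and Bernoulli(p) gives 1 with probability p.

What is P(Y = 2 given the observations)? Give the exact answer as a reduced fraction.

P(Y = 2 | obs) = 1/2

Enumerate traces; 6 have nonzero weight after conditioning:
  (Z=0, Y=0, X=2) weight 2/63
  (Z=0, Y=2, X=2) weight 2/63
  (Z=1, Y=0, X=2) weight 1/63
  (Z=1, Y=2, X=2) weight 1/63
  (Z=2, Y=0, X=2) weight 2/63
  (Z=2, Y=2, X=2) weight 2/63
Group by Y:
  weight(Y=0) = 5/63
  weight(Y=2) = 5/63
Total weight = 5/63 + 5/63 = 10/63
P(Y=0 | obs) = 5/63 / 10/63 = 1/2
P(Y=2 | obs) = 5/63 / 10/63 = 1/2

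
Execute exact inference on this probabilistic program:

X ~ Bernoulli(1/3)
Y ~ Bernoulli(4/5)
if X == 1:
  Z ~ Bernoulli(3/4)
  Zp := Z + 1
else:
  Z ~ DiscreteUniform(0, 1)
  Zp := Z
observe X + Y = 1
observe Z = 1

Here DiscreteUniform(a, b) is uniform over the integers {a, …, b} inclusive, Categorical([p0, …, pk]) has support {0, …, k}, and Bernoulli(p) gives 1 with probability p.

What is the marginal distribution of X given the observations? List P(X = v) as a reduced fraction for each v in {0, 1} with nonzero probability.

Enumerate traces; 2 have nonzero weight after conditioning:
  (X=0, Y=1, Z=1) weight 4/15
  (X=1, Y=0, Z=1) weight 1/20
Group by X:
  weight(X=0) = 4/15
  weight(X=1) = 1/20
Total weight = 4/15 + 1/20 = 19/60
P(X=0 | obs) = 4/15 / 19/60 = 16/19
P(X=1 | obs) = 1/20 / 19/60 = 3/19

P(X=0) = 16/19, P(X=1) = 3/19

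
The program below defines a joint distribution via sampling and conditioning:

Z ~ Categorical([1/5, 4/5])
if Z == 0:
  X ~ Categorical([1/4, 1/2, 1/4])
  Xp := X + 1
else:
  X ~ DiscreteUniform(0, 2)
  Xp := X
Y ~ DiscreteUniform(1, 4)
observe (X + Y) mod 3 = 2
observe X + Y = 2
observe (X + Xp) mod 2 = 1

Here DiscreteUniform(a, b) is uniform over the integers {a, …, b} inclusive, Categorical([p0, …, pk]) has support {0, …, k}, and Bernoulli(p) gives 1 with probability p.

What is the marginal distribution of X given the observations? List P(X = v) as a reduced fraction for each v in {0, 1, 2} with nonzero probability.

P(X=0) = 1/3, P(X=1) = 2/3

Enumerate traces; 2 have nonzero weight after conditioning:
  (Z=0, X=0, Y=2) weight 1/80
  (Z=0, X=1, Y=1) weight 1/40
Group by X:
  weight(X=0) = 1/80
  weight(X=1) = 1/40
Total weight = 1/80 + 1/40 = 3/80
P(X=0 | obs) = 1/80 / 3/80 = 1/3
P(X=1 | obs) = 1/40 / 3/80 = 2/3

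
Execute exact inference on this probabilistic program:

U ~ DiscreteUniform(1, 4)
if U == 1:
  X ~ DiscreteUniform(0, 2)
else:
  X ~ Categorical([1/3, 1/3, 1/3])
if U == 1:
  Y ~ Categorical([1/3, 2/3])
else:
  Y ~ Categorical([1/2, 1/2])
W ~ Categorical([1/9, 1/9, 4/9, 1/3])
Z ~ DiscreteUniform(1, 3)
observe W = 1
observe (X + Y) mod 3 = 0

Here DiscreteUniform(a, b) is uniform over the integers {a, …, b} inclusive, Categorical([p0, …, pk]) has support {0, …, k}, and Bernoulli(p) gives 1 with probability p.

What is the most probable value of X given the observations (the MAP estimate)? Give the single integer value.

argmax_v P(X = v | obs) = 2

Enumerate traces; 24 have nonzero weight after conditioning:
  (U=1, X=0, Y=0, W=1, Z=1) weight 1/972
  (U=1, X=0, Y=0, W=1, Z=2) weight 1/972
  (U=1, X=0, Y=0, W=1, Z=3) weight 1/972
  (U=1, X=2, Y=1, W=1, Z=1) weight 1/486
  (U=1, X=2, Y=1, W=1, Z=2) weight 1/486
  (U=1, X=2, Y=1, W=1, Z=3) weight 1/486
  (U=2, X=0, Y=0, W=1, Z=1) weight 1/648
  (U=2, X=0, Y=0, W=1, Z=2) weight 1/648
  … 16 more
Group by X:
  weight(X=0) = 11/648
  weight(X=2) = 13/648
Total weight = 11/648 + 13/648 = 1/27
P(X=0 | obs) = 11/648 / 1/27 = 11/24
P(X=2 | obs) = 13/648 / 1/27 = 13/24
argmax = 2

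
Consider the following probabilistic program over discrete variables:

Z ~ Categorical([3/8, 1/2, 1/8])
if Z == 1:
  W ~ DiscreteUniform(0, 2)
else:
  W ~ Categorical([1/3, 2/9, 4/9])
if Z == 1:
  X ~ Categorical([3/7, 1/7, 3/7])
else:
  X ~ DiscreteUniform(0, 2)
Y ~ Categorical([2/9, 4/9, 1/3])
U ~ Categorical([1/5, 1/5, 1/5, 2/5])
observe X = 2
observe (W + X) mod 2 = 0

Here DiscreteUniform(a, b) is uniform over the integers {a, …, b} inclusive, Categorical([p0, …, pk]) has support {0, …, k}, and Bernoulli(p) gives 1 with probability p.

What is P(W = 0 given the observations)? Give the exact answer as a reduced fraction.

P(W = 0 | obs) = 48/103

Enumerate traces; 72 have nonzero weight after conditioning:
  (Z=0, W=0, X=2, Y=0, U=0) weight 1/540
  (Z=0, W=0, X=2, Y=0, U=1) weight 1/540
  (Z=0, W=0, X=2, Y=0, U=2) weight 1/540
  (Z=0, W=0, X=2, Y=0, U=3) weight 1/270
  (Z=0, W=0, X=2, Y=1, U=0) weight 1/270
  (Z=0, W=0, X=2, Y=1, U=1) weight 1/270
  (Z=0, W=0, X=2, Y=1, U=2) weight 1/270
  (Z=0, W=0, X=2, Y=1, U=3) weight 1/135
  (Z=0, W=2, X=2, Y=0, U=0) weight 1/405
  … 63 more
Group by W:
  weight(W=0) = 8/63
  weight(W=2) = 55/378
Total weight = 8/63 + 55/378 = 103/378
P(W=0 | obs) = 8/63 / 103/378 = 48/103
P(W=2 | obs) = 55/378 / 103/378 = 55/103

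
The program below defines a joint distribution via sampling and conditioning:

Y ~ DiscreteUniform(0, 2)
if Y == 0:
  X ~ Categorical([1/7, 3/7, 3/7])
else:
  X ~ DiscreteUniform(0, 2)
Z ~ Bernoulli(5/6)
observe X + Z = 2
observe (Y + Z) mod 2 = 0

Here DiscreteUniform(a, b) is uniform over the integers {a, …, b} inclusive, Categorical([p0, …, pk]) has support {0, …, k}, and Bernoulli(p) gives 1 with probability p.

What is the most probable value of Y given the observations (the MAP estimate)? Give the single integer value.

argmax_v P(Y = v | obs) = 1

Enumerate traces; 3 have nonzero weight after conditioning:
  (Y=0, X=2, Z=0) weight 1/42
  (Y=1, X=1, Z=1) weight 5/54
  (Y=2, X=2, Z=0) weight 1/54
Group by Y:
  weight(Y=0) = 1/42
  weight(Y=1) = 5/54
  weight(Y=2) = 1/54
Total weight = 1/42 + 5/54 + 1/54 = 17/126
P(Y=0 | obs) = 1/42 / 17/126 = 3/17
P(Y=1 | obs) = 5/54 / 17/126 = 35/51
P(Y=2 | obs) = 1/54 / 17/126 = 7/51
argmax = 1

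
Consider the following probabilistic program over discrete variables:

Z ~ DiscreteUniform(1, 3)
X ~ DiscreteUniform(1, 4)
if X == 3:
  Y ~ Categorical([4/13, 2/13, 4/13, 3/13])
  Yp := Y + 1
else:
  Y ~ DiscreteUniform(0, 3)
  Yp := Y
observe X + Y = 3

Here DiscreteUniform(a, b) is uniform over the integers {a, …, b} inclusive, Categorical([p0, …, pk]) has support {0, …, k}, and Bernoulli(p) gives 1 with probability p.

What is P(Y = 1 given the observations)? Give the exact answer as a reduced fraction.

P(Y = 1 | obs) = 13/42

Enumerate traces; 9 have nonzero weight after conditioning:
  (Z=1, X=1, Y=2) weight 1/48
  (Z=1, X=2, Y=1) weight 1/48
  (Z=1, X=3, Y=0) weight 1/39
  (Z=2, X=1, Y=2) weight 1/48
  (Z=2, X=2, Y=1) weight 1/48
  (Z=2, X=3, Y=0) weight 1/39
  (Z=3, X=1, Y=2) weight 1/48
  (Z=3, X=2, Y=1) weight 1/48
  … 1 more
Group by Y:
  weight(Y=0) = 1/13
  weight(Y=1) = 1/16
  weight(Y=2) = 1/16
Total weight = 1/13 + 1/16 + 1/16 = 21/104
P(Y=0 | obs) = 1/13 / 21/104 = 8/21
P(Y=1 | obs) = 1/16 / 21/104 = 13/42
P(Y=2 | obs) = 1/16 / 21/104 = 13/42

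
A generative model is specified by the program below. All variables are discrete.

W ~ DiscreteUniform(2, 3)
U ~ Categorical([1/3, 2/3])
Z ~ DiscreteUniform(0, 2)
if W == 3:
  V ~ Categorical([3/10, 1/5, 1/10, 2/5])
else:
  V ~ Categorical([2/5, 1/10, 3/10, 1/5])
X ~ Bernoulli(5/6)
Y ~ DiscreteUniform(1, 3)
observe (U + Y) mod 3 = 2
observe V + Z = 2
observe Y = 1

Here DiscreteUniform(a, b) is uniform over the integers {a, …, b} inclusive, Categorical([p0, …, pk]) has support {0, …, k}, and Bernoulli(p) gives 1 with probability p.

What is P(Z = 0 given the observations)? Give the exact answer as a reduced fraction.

P(Z = 0 | obs) = 2/7

Enumerate traces; 12 have nonzero weight after conditioning:
  (W=2, U=1, Z=0, V=2, X=0, Y=1) weight 1/540
  (W=2, U=1, Z=0, V=2, X=1, Y=1) weight 1/108
  (W=2, U=1, Z=1, V=1, X=0, Y=1) weight 1/1620
  (W=2, U=1, Z=1, V=1, X=1, Y=1) weight 1/324
  (W=2, U=1, Z=2, V=0, X=0, Y=1) weight 1/405
  (W=2, U=1, Z=2, V=0, X=1, Y=1) weight 1/81
  (W=3, U=1, Z=0, V=2, X=0, Y=1) weight 1/1620
  (W=3, U=1, Z=0, V=2, X=1, Y=1) weight 1/324
  … 4 more
Group by Z:
  weight(Z=0) = 2/135
  weight(Z=1) = 1/90
  weight(Z=2) = 7/270
Total weight = 2/135 + 1/90 + 7/270 = 7/135
P(Z=0 | obs) = 2/135 / 7/135 = 2/7
P(Z=1 | obs) = 1/90 / 7/135 = 3/14
P(Z=2 | obs) = 7/270 / 7/135 = 1/2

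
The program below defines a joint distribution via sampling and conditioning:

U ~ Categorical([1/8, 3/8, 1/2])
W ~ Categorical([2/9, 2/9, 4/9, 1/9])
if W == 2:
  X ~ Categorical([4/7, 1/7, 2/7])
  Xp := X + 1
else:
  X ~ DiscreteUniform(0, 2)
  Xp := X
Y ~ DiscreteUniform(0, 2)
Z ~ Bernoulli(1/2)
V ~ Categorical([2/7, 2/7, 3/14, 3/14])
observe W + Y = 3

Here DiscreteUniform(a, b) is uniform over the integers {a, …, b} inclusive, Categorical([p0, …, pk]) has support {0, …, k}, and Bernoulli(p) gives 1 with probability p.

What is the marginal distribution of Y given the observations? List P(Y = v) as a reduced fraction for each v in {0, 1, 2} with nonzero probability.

P(Y=0) = 1/7, P(Y=1) = 4/7, P(Y=2) = 2/7

Enumerate traces; 216 have nonzero weight after conditioning:
  (U=0, W=1, X=0, Y=2, Z=0, V=0) weight 1/2268
  (U=0, W=1, X=0, Y=2, Z=0, V=1) weight 1/2268
  (U=0, W=1, X=0, Y=2, Z=0, V=2) weight 1/3024
  (U=0, W=1, X=0, Y=2, Z=0, V=3) weight 1/3024
  (U=0, W=1, X=0, Y=2, Z=1, V=0) weight 1/2268
  (U=0, W=1, X=0, Y=2, Z=1, V=1) weight 1/2268
  (U=0, W=1, X=0, Y=2, Z=1, V=2) weight 1/3024
  (U=0, W=1, X=0, Y=2, Z=1, V=3) weight 1/3024
  (U=0, W=2, X=0, Y=1, Z=0, V=0) weight 2/1323
  (U=0, W=3, X=0, Y=0, Z=0, V=0) weight 1/4536
  … 206 more
Group by Y:
  weight(Y=0) = 1/27
  weight(Y=1) = 4/27
  weight(Y=2) = 2/27
Total weight = 1/27 + 4/27 + 2/27 = 7/27
P(Y=0 | obs) = 1/27 / 7/27 = 1/7
P(Y=1 | obs) = 4/27 / 7/27 = 4/7
P(Y=2 | obs) = 2/27 / 7/27 = 2/7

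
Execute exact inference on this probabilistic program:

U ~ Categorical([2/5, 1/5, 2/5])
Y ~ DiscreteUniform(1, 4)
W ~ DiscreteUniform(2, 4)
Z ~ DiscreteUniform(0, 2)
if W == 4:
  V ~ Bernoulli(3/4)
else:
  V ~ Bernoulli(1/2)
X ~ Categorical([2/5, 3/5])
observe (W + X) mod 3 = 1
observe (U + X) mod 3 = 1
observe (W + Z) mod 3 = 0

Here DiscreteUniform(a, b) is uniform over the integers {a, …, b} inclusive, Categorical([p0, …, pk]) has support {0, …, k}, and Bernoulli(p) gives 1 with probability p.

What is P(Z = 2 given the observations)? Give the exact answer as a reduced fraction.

P(Z = 2 | obs) = 1/4

Enumerate traces; 16 have nonzero weight after conditioning:
  (U=0, Y=1, W=3, Z=0, V=0, X=1) weight 1/300
  (U=0, Y=1, W=3, Z=0, V=1, X=1) weight 1/300
  (U=0, Y=2, W=3, Z=0, V=0, X=1) weight 1/300
  (U=0, Y=2, W=3, Z=0, V=1, X=1) weight 1/300
  (U=0, Y=3, W=3, Z=0, V=0, X=1) weight 1/300
  (U=0, Y=3, W=3, Z=0, V=1, X=1) weight 1/300
  (U=0, Y=4, W=3, Z=0, V=0, X=1) weight 1/300
  (U=0, Y=4, W=3, Z=0, V=1, X=1) weight 1/300
  (U=1, Y=1, W=4, Z=2, V=0, X=0) weight 1/1800
  … 7 more
Group by Z:
  weight(Z=0) = 2/75
  weight(Z=2) = 2/225
Total weight = 2/75 + 2/225 = 8/225
P(Z=0 | obs) = 2/75 / 8/225 = 3/4
P(Z=2 | obs) = 2/225 / 8/225 = 1/4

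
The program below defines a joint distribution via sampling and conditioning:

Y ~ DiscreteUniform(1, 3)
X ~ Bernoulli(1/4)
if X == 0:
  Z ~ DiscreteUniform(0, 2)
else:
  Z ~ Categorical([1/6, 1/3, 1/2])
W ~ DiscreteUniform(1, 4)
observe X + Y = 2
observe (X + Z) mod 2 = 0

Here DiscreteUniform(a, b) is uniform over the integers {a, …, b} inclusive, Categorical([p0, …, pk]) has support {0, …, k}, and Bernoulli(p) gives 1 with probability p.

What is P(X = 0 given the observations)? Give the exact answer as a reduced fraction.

P(X = 0 | obs) = 6/7

Enumerate traces; 12 have nonzero weight after conditioning:
  (Y=1, X=1, Z=1, W=1) weight 1/144
  (Y=1, X=1, Z=1, W=2) weight 1/144
  (Y=1, X=1, Z=1, W=3) weight 1/144
  (Y=1, X=1, Z=1, W=4) weight 1/144
  (Y=2, X=0, Z=0, W=1) weight 1/48
  (Y=2, X=0, Z=0, W=2) weight 1/48
  (Y=2, X=0, Z=0, W=3) weight 1/48
  (Y=2, X=0, Z=0, W=4) weight 1/48
  … 4 more
Group by X:
  weight(X=0) = 1/6
  weight(X=1) = 1/36
Total weight = 1/6 + 1/36 = 7/36
P(X=0 | obs) = 1/6 / 7/36 = 6/7
P(X=1 | obs) = 1/36 / 7/36 = 1/7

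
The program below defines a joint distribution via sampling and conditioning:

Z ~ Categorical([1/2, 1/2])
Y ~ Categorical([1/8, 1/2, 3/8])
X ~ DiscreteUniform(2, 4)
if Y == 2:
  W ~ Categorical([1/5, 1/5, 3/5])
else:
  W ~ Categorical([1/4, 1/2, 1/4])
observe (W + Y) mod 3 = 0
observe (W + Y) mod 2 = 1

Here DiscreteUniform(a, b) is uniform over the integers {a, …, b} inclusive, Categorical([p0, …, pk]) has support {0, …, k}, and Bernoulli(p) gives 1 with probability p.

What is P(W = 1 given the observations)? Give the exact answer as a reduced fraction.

P(W = 1 | obs) = 3/8

Enumerate traces; 12 have nonzero weight after conditioning:
  (Z=0, Y=1, X=2, W=2) weight 1/48
  (Z=0, Y=1, X=3, W=2) weight 1/48
  (Z=0, Y=1, X=4, W=2) weight 1/48
  (Z=0, Y=2, X=2, W=1) weight 1/80
  (Z=0, Y=2, X=3, W=1) weight 1/80
  (Z=0, Y=2, X=4, W=1) weight 1/80
  (Z=1, Y=1, X=2, W=2) weight 1/48
  (Z=1, Y=1, X=3, W=2) weight 1/48
  … 4 more
Group by W:
  weight(W=1) = 3/40
  weight(W=2) = 1/8
Total weight = 3/40 + 1/8 = 1/5
P(W=1 | obs) = 3/40 / 1/5 = 3/8
P(W=2 | obs) = 1/8 / 1/5 = 5/8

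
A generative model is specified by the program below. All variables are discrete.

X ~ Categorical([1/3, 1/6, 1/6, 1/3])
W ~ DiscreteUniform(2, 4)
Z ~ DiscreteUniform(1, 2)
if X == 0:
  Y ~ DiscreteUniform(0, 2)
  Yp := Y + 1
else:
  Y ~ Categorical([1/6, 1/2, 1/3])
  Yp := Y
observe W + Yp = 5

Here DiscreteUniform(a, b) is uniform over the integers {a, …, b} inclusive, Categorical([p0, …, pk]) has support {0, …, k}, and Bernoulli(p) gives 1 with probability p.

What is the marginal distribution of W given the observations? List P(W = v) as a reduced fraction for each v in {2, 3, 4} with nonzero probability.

Enumerate traces; 18 have nonzero weight after conditioning:
  (X=0, W=2, Z=1, Y=2) weight 1/54
  (X=0, W=2, Z=2, Y=2) weight 1/54
  (X=0, W=3, Z=1, Y=1) weight 1/54
  (X=0, W=3, Z=2, Y=1) weight 1/54
  (X=0, W=4, Z=1, Y=0) weight 1/54
  (X=0, W=4, Z=2, Y=0) weight 1/54
  (X=1, W=3, Z=1, Y=2) weight 1/108
  (X=1, W=3, Z=2, Y=2) weight 1/108
  … 10 more
Group by W:
  weight(W=2) = 1/27
  weight(W=3) = 1/9
  weight(W=4) = 4/27
Total weight = 1/27 + 1/9 + 4/27 = 8/27
P(W=2 | obs) = 1/27 / 8/27 = 1/8
P(W=3 | obs) = 1/9 / 8/27 = 3/8
P(W=4 | obs) = 4/27 / 8/27 = 1/2

P(W=2) = 1/8, P(W=3) = 3/8, P(W=4) = 1/2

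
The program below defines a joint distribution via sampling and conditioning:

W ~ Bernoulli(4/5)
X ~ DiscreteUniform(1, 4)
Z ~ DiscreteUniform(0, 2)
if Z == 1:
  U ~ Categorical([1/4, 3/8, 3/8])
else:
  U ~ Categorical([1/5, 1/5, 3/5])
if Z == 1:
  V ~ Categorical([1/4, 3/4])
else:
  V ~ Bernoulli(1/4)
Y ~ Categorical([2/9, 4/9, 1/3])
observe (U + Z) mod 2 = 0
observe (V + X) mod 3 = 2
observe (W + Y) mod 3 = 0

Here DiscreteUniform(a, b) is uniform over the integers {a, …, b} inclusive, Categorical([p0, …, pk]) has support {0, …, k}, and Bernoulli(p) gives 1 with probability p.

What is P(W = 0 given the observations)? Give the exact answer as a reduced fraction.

Enumerate traces; 30 have nonzero weight after conditioning:
  (W=0, X=1, Z=0, U=0, V=1, Y=0) weight 1/5400
  (W=0, X=1, Z=0, U=2, V=1, Y=0) weight 1/1800
  (W=0, X=1, Z=1, U=1, V=1, Y=0) weight 1/960
  (W=0, X=1, Z=2, U=0, V=1, Y=0) weight 1/5400
  (W=0, X=1, Z=2, U=2, V=1, Y=0) weight 1/1800
  (W=0, X=2, Z=0, U=0, V=0, Y=0) weight 1/1800
  (W=0, X=2, Z=0, U=2, V=0, Y=0) weight 1/600
  (W=0, X=2, Z=1, U=1, V=0, Y=0) weight 1/2880
  (W=1, X=1, Z=0, U=0, V=1, Y=2) weight 1/900
  … 21 more
Group by W:
  weight(W=0) = 17/1728
  weight(W=1) = 17/288
Total weight = 17/1728 + 17/288 = 119/1728
P(W=0 | obs) = 17/1728 / 119/1728 = 1/7
P(W=1 | obs) = 17/288 / 119/1728 = 6/7

P(W = 0 | obs) = 1/7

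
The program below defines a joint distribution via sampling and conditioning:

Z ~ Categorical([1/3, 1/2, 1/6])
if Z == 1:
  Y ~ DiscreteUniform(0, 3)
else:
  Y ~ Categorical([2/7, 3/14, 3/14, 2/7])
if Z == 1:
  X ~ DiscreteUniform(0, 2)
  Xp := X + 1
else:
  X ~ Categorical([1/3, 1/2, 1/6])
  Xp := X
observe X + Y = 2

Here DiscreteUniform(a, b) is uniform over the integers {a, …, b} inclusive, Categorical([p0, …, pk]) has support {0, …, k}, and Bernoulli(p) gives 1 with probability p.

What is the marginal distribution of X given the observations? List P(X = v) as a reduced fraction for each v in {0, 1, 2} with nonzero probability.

P(X=0) = 13/40, P(X=1) = 2/5, P(X=2) = 11/40

Enumerate traces; 9 have nonzero weight after conditioning:
  (Z=0, Y=0, X=2) weight 1/63
  (Z=0, Y=1, X=1) weight 1/28
  (Z=0, Y=2, X=0) weight 1/42
  (Z=1, Y=0, X=2) weight 1/24
  (Z=1, Y=1, X=1) weight 1/24
  (Z=1, Y=2, X=0) weight 1/24
  (Z=2, Y=0, X=2) weight 1/126
  (Z=2, Y=1, X=1) weight 1/56
  … 1 more
Group by X:
  weight(X=0) = 13/168
  weight(X=1) = 2/21
  weight(X=2) = 11/168
Total weight = 13/168 + 2/21 + 11/168 = 5/21
P(X=0 | obs) = 13/168 / 5/21 = 13/40
P(X=1 | obs) = 2/21 / 5/21 = 2/5
P(X=2 | obs) = 11/168 / 5/21 = 11/40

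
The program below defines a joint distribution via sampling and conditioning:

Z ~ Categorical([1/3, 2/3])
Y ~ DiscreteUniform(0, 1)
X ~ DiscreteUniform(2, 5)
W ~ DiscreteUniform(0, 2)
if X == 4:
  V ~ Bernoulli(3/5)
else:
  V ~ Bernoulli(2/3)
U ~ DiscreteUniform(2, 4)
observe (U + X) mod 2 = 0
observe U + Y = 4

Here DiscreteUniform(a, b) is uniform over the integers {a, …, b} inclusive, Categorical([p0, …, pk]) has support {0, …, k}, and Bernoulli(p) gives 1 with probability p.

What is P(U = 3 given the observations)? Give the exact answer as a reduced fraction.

P(U = 3 | obs) = 1/2

Enumerate traces; 48 have nonzero weight after conditioning:
  (Z=0, Y=0, X=2, W=0, V=0, U=4) weight 1/648
  (Z=0, Y=0, X=2, W=0, V=1, U=4) weight 1/324
  (Z=0, Y=0, X=2, W=1, V=0, U=4) weight 1/648
  (Z=0, Y=0, X=2, W=1, V=1, U=4) weight 1/324
  (Z=0, Y=0, X=2, W=2, V=0, U=4) weight 1/648
  (Z=0, Y=0, X=2, W=2, V=1, U=4) weight 1/324
  (Z=0, Y=0, X=4, W=0, V=0, U=4) weight 1/540
  (Z=0, Y=0, X=4, W=0, V=1, U=4) weight 1/360
  (Z=0, Y=1, X=3, W=0, V=0, U=3) weight 1/648
  … 39 more
Group by U:
  weight(U=3) = 1/12
  weight(U=4) = 1/12
Total weight = 1/12 + 1/12 = 1/6
P(U=3 | obs) = 1/12 / 1/6 = 1/2
P(U=4 | obs) = 1/12 / 1/6 = 1/2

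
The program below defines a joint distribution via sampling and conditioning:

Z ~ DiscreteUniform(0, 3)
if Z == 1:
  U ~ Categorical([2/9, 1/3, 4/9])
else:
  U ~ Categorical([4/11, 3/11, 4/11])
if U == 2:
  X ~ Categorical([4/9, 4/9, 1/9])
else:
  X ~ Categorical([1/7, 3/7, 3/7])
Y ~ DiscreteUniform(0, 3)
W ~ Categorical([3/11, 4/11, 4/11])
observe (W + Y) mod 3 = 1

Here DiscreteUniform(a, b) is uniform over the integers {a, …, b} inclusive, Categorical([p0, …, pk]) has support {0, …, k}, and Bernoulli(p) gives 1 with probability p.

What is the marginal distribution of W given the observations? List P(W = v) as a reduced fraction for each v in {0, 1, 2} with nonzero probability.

Enumerate traces; 144 have nonzero weight after conditioning:
  (Z=0, U=0, X=0, Y=0, W=1) weight 1/847
  (Z=0, U=0, X=0, Y=1, W=0) weight 3/3388
  (Z=0, U=0, X=0, Y=2, W=2) weight 1/847
  (Z=0, U=0, X=0, Y=3, W=1) weight 1/847
  (Z=0, U=0, X=1, Y=0, W=1) weight 3/847
  (Z=0, U=0, X=1, Y=1, W=0) weight 9/3388
  (Z=0, U=0, X=1, Y=2, W=2) weight 3/847
  (Z=0, U=0, X=1, Y=3, W=1) weight 3/847
  … 136 more
Group by W:
  weight(W=0) = 3/44
  weight(W=1) = 2/11
  weight(W=2) = 1/11
Total weight = 3/44 + 2/11 + 1/11 = 15/44
P(W=0 | obs) = 3/44 / 15/44 = 1/5
P(W=1 | obs) = 2/11 / 15/44 = 8/15
P(W=2 | obs) = 1/11 / 15/44 = 4/15

P(W=0) = 1/5, P(W=1) = 8/15, P(W=2) = 4/15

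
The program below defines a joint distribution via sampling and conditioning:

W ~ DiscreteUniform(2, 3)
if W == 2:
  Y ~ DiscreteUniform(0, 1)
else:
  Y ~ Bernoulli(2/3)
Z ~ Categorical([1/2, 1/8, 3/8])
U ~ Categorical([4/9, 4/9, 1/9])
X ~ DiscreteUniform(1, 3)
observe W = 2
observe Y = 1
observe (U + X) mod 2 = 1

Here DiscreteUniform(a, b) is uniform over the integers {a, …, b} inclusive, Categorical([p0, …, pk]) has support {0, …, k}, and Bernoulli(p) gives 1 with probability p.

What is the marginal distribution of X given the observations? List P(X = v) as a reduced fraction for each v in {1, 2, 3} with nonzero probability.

P(X=1) = 5/14, P(X=2) = 2/7, P(X=3) = 5/14

Enumerate traces; 15 have nonzero weight after conditioning:
  (W=2, Y=1, Z=0, U=0, X=1) weight 1/54
  (W=2, Y=1, Z=0, U=0, X=3) weight 1/54
  (W=2, Y=1, Z=0, U=1, X=2) weight 1/54
  (W=2, Y=1, Z=0, U=2, X=1) weight 1/216
  (W=2, Y=1, Z=0, U=2, X=3) weight 1/216
  (W=2, Y=1, Z=1, U=0, X=1) weight 1/216
  (W=2, Y=1, Z=1, U=0, X=3) weight 1/216
  (W=2, Y=1, Z=1, U=1, X=2) weight 1/216
  … 7 more
Group by X:
  weight(X=1) = 5/108
  weight(X=2) = 1/27
  weight(X=3) = 5/108
Total weight = 5/108 + 1/27 + 5/108 = 7/54
P(X=1 | obs) = 5/108 / 7/54 = 5/14
P(X=2 | obs) = 1/27 / 7/54 = 2/7
P(X=3 | obs) = 5/108 / 7/54 = 5/14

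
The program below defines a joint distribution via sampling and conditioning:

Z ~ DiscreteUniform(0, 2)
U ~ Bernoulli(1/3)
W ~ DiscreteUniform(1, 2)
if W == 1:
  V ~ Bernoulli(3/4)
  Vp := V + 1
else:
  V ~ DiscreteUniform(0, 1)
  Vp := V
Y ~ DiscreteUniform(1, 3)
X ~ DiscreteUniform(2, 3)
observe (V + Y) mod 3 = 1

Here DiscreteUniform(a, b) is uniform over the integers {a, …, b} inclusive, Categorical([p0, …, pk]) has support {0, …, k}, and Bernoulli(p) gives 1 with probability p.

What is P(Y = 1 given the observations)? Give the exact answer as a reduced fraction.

P(Y = 1 | obs) = 3/8

Enumerate traces; 48 have nonzero weight after conditioning:
  (Z=0, U=0, W=1, V=0, Y=1, X=2) weight 1/216
  (Z=0, U=0, W=1, V=0, Y=1, X=3) weight 1/216
  (Z=0, U=0, W=1, V=1, Y=3, X=2) weight 1/72
  (Z=0, U=0, W=1, V=1, Y=3, X=3) weight 1/72
  (Z=0, U=0, W=2, V=0, Y=1, X=2) weight 1/108
  (Z=0, U=0, W=2, V=0, Y=1, X=3) weight 1/108
  (Z=0, U=0, W=2, V=1, Y=3, X=2) weight 1/108
  (Z=0, U=0, W=2, V=1, Y=3, X=3) weight 1/108
  … 40 more
Group by Y:
  weight(Y=1) = 1/8
  weight(Y=3) = 5/24
Total weight = 1/8 + 5/24 = 1/3
P(Y=1 | obs) = 1/8 / 1/3 = 3/8
P(Y=3 | obs) = 5/24 / 1/3 = 5/8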